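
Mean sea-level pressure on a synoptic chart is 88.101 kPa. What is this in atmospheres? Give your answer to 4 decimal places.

1 kPa = 0.00986923 atm, so 88.101 × 0.00986923 = 0.8695 atm.

0.8695 atm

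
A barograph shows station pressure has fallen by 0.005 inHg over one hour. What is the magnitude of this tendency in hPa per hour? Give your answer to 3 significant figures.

0.169 hPa per hour

0.005 inHg / 1 h × 33.8639 hPa/inHg = 0.169 hPa/h.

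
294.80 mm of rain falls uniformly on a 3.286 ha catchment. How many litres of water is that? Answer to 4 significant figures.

Area: 3.286 ha = 32860 m².
1 mm over 1 m² is 1 L, so volume = 294.8 × 32860 = 9687128 L ≈ 9687000 L.

9687000 litres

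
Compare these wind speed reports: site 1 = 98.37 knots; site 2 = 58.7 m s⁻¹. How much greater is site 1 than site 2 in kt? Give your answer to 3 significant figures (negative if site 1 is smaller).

-15.7 kt

site 2: 58.7 m/s = 114.104 kt.
Difference: 98.370 − 114.104 = -15.7 kt.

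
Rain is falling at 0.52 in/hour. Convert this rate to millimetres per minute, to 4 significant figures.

0.52 in/hour × 25.4 mm/in × 0.0166667 hour/minute = 0.2201 mm/minute.

0.2201 mm/minute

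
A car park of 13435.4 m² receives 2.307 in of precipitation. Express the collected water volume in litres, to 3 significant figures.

Depth: 2.307 in × 25.4 = 58.5978 mm.
1 mm over 1 m² is 1 L, so volume = 58.5978 × 13435.4 = 787284.88 L ≈ 787000 L.

787000 litres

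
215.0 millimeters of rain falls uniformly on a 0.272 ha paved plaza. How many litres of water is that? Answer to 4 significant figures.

584800 litres

Area: 0.272 ha = 2720 m².
1 mm over 1 m² is 1 L, so volume = 215 × 2720 = 584800 L.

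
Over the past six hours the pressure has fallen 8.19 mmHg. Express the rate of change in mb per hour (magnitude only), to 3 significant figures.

8.19 mmHg / 6 h × 1.33322 mb/mmHg = 1.82 mb/h.

1.82 mb per hour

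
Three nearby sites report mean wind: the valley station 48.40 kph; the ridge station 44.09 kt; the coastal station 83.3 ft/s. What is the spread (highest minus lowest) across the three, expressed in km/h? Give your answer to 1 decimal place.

43.0 km/h

the ridge station: 44.09 kt = 81.655 km/h.
the coastal station: 83.3 ft/s = 91.403 km/h.
Spread: 91.403 − 48.400 = 43.0 km/h.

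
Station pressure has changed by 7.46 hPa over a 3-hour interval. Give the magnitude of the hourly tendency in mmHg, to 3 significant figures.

1.87 mmHg per hour

7.46 hPa / 3 h × 0.750062 mmHg/hPa = 1.87 mmHg/h.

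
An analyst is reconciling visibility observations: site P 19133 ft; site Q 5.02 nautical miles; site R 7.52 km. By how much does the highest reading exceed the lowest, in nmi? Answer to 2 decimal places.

site P: 19133 ft = 3.1489 nmi.
site R: 7.52 km = 4.0605 nmi.
Spread: 5.0200 − 3.1489 = 1.87 nmi.

1.87 nmi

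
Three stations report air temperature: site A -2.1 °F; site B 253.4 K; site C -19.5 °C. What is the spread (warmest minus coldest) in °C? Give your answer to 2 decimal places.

0.81 °C

site A: -2.1 °F = -18.944 °C.
site B: 253.4 K = -19.750 °C.
Spread: (-18.944) − (-19.750) = 0.806 °C.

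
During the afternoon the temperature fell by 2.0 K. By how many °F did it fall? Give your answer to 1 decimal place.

3.6 °F

Converting a difference, only the 9/5 scale factor applies: Δ°F = 2.0 × 1.8 = 3.6 °F.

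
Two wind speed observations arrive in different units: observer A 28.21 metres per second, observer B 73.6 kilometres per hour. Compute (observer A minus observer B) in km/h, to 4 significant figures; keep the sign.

observer A: 28.21 m/s = 101.5560 km/h.
Difference: 101.5560 − 73.6000 = 27.96 km/h.

27.96 km/h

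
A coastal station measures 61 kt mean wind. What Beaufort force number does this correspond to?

61 kt lies in the Beaufort 11 band (violent storm, 56–63 kt).

Beaufort force 11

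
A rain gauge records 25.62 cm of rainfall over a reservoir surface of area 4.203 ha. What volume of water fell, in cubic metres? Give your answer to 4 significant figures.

Depth: 25.62 cm × 10 = 256.2 mm.
Area: 4.203 ha = 42030 m².
1 mm over 1 m² is 1 L, so volume = 256.2 × 42030 = 10768086 L = 10770 m³.

10770 cubic metres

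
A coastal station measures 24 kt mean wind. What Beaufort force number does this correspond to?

24 kt lies in the Beaufort 6 band (strong breeze, 22–27 kt).

Beaufort force 6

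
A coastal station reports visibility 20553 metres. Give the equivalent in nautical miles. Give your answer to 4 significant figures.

11.10 nmi

1 m = 0.000539957 nmi, so 20553 × 0.000539957 = 11.10 nmi.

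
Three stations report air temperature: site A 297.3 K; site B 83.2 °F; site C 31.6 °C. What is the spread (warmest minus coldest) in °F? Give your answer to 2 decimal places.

site A: 297.3 K = 24.150 °C.
site B: 83.2 °F = 28.444 °C.
Spread: 31.600 − 24.150 = 7.450 °C = 13.41 °F.

13.41 °F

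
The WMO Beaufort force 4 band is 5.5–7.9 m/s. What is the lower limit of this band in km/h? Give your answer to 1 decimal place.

19.8 km/h

5.5–7.9 m/s × 3.6 = 19.8–28.4 km/h.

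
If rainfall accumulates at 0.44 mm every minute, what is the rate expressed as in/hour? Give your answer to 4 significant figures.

1.039 in/hour

0.44 mm/minute × 0.0393701 in/mm × 60 minute/hour = 1.039 in/hour.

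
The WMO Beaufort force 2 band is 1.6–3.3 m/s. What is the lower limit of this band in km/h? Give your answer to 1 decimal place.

1.6–3.3 m/s × 3.6 = 5.8–11.9 km/h.

5.8 km/h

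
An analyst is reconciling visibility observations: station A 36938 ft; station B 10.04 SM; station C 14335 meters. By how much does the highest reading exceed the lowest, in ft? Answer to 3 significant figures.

station B: 10.04 SM = 53011.20 ft.
station C: 14335 m = 47030.84 ft.
Spread: 53011.20 − 36938.00 = 16100 ft.

16100 ft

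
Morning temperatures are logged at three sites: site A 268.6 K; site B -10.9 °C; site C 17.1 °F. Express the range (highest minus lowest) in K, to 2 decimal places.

6.35 K

site A: 268.6 K = -4.550 °C.
site C: 17.1 °F = -8.278 °C.
Spread: (-4.550) − (-10.900) = 6.350 °C.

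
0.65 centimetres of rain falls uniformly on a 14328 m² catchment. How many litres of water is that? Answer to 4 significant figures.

Depth: 0.65 cm × 10 = 6.5 mm.
1 mm over 1 m² is 1 L, so volume = 6.5 × 14328 = 93132 L ≈ 93130 L.

93130 litres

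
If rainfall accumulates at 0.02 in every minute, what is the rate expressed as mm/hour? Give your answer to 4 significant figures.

0.02 in/minute × 25.4 mm/in × 60 minute/hour = 30.48 mm/hour.

30.48 mm/hour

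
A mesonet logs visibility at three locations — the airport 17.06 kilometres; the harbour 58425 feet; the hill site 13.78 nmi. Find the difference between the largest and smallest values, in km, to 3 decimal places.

8.461 km

the harbour: 58425 ft = 17.80794 km.
the hill site: 13.78 nmi = 25.52056 km.
Spread: 25.52056 − 17.06000 = 8.461 km.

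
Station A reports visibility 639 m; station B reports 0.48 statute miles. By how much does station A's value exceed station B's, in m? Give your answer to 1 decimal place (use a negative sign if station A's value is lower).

-133.5 m

station B: 0.48 SM = 772.485 m.
Difference: 639.000 − 772.485 = -133.5 m.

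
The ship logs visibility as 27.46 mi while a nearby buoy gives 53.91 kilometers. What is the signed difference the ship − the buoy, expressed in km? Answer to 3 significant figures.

-9.72 km

the ship: 27.46 SM = 44.1926 km.
Difference: 44.1926 − 53.9100 = -9.72 km.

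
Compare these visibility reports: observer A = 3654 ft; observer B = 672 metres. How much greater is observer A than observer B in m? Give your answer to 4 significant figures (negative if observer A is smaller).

441.7 m

observer A: 3654 ft = 1113.739 m.
Difference: 1113.739 − 672.000 = 441.7 m.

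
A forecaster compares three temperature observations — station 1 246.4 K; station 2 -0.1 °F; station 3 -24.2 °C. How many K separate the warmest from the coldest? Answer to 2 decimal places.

station 1: 246.4 K = -26.750 °C.
station 2: -0.1 °F = -17.833 °C.
Spread: (-17.833) − (-26.750) = 8.917 °C.

8.92 K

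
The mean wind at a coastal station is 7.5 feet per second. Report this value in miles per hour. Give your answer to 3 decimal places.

1 ft/s = 0.681818 mph, so 7.5 × 0.681818 = 5.114 mph.

5.114 mph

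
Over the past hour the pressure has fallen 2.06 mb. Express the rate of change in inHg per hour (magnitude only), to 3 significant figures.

0.0608 inHg per hour

2.06 mb / 1 h × 0.02953 inHg/mb = 0.0608 inHg/h.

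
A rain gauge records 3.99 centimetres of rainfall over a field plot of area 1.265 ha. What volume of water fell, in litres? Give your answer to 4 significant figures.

Depth: 3.99 cm × 10 = 39.9 mm.
Area: 1.265 ha = 12650 m².
1 mm over 1 m² is 1 L, so volume = 39.9 × 12650 = 504735 L ≈ 504700 L.

504700 litres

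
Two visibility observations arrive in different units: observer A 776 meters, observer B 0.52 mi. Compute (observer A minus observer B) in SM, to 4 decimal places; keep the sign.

-0.0378 SM

observer A: 776 m = 0.482184 SM.
Difference: 0.482184 − 0.520000 = -0.0378 SM.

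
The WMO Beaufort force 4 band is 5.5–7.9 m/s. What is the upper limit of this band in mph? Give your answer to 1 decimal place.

17.7 mph

5.5–7.9 m/s × 2.237 = 12.3–17.7 mph.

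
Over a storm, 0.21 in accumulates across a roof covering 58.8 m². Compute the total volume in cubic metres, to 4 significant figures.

0.3136 cubic metres

Depth: 0.21 in × 25.4 = 5.334 mm.
1 mm over 1 m² is 1 L, so volume = 5.334 × 58.8 = 313.6392 L = 0.3136 m³.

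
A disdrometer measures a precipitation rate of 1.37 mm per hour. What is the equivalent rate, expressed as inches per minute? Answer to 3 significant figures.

0.000899 in/minute

1.37 mm/hour × 0.0393701 in/mm × 0.0166667 hour/minute = 0.000899 in/minute.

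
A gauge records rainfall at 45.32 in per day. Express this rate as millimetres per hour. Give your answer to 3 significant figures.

45.32 in/day × 25.4 mm/in × 0.0416667 day/hour = 48.0 mm/hour.

48.0 mm/hour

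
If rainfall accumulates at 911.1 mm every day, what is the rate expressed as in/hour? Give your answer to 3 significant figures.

1.49 in/hour

911.1 mm/day × 0.0393701 in/mm × 0.0416667 day/hour = 1.49 in/hour.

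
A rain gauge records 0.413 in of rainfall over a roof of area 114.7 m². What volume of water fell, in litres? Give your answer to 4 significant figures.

Depth: 0.413 in × 25.4 = 10.4902 mm.
1 mm over 1 m² is 1 L, so volume = 10.4902 × 114.7 = 1203.2259 L ≈ 1203 L.

1203 litres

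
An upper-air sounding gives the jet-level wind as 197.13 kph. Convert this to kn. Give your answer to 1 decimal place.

106.4 kt

1 km/h = 0.539957 kt, so 197.13 × 0.539957 = 106.4 kt.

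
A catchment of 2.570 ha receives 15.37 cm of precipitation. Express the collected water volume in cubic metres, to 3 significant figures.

3950 cubic metres

Depth: 15.37 cm × 10 = 153.7 mm.
Area: 2.570 ha = 25700 m².
1 mm over 1 m² is 1 L, so volume = 153.7 × 25700 = 3950090 L = 3950 m³.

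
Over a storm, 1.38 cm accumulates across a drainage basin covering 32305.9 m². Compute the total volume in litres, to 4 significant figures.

Depth: 1.38 cm × 10 = 13.8 mm.
1 mm over 1 m² is 1 L, so volume = 13.8 × 32305.9 = 445821.42 L ≈ 445800 L.

445800 litres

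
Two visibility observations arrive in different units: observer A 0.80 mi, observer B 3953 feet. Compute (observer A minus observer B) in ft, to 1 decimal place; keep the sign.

observer A: 0.80 SM = 4224.000 ft.
Difference: 4224.000 − 3953.000 = 271.0 ft.

271.0 ft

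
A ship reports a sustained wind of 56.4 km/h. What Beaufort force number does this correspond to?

56.4 km/h = 15.7 m/s, which is Beaufort 7 (near gale, 13.9–17.1 m/s).

Beaufort force 7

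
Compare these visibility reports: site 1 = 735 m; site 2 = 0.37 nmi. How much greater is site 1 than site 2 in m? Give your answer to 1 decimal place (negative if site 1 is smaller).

site 2: 0.37 nmi = 685.240 m.
Difference: 735.000 − 685.240 = 49.8 m.

49.8 m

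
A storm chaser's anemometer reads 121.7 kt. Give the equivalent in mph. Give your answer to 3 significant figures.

140 mph

1 kt = 1.15078 mph, so 121.7 × 1.15078 = 140 mph.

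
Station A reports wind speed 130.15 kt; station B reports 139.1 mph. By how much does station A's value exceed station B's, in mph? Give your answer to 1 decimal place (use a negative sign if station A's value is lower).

10.7 mph

station A: 130.15 kt = 149.774 mph.
Difference: 149.774 − 139.100 = 10.7 mph.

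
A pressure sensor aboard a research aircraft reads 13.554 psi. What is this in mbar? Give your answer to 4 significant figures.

934.5 mb

1 psi = 68.9476 mb, so 13.554 × 68.9476 = 934.5 mb.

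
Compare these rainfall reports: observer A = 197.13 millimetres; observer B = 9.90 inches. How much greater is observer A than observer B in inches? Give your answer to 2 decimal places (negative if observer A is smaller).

-2.14 in

observer A: 197.13 mm = 7.7610 in.
Difference: 7.7610 − 9.9000 = -2.14 in.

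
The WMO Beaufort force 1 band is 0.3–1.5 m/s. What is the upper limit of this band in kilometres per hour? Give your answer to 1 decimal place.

0.3–1.5 m/s × 3.6 = 1.1–5.4 km/h.

5.4 km/h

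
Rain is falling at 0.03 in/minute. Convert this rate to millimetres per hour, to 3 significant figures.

0.03 in/minute × 25.4 mm/in × 60 minute/hour = 45.7 mm/hour.

45.7 mm/hour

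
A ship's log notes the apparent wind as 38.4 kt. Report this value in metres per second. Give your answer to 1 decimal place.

19.8 m/s

1 kt = 0.514444 m/s, so 38.4 × 0.514444 = 19.8 m/s.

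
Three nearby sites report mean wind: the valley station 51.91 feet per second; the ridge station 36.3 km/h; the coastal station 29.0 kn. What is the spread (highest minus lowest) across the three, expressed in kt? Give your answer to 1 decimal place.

the valley station: 51.91 ft/s = 30.756 kt.
the ridge station: 36.3 km/h = 19.600 kt.
Spread: 30.756 − 19.600 = 11.2 kt.

11.2 kt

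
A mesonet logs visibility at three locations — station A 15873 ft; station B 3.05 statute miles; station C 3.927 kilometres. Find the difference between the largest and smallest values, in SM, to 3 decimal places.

station A: 15873 ft = 3.00625 SM.
station C: 3.927 km = 2.44012 SM.
Spread: 3.05000 − 2.44012 = 0.610 SM.

0.610 SM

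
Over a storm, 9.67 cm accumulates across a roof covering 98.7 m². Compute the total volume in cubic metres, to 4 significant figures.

Depth: 9.67 cm × 10 = 96.7 mm.
1 mm over 1 m² is 1 L, so volume = 96.7 × 98.7 = 9544.29 L = 9.544 m³.

9.544 cubic metres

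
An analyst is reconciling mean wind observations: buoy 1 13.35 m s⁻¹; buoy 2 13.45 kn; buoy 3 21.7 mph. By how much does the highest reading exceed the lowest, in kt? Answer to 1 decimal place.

buoy 1: 13.35 m/s = 25.950 kt.
buoy 3: 21.7 mph = 18.857 kt.
Spread: 25.950 − 13.450 = 12.5 kt.

12.5 kt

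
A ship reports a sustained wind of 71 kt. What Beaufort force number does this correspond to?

Beaufort force 12

71 kt lies in the Beaufort 12 band (hurricane force, ≥64 kt).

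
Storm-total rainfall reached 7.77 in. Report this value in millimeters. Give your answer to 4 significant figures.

197.4 mm

1 in = 25.4 mm, so 7.77 × 25.4 = 197.4 mm.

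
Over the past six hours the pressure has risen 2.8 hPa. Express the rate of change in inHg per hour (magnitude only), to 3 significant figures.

2.8 hPa / 6 h × 0.02953 inHg/hPa = 0.0138 inHg/h.

0.0138 inHg per hour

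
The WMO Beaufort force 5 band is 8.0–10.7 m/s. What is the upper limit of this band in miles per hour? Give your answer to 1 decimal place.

8.0–10.7 m/s × 2.237 = 17.9–23.9 mph.

23.9 mph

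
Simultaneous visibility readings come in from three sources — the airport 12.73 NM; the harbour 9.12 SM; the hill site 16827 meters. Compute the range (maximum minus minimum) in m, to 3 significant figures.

the airport: 12.73 nmi = 23575.96 m.
the harbour: 9.12 SM = 14677.22 m.
Spread: 23575.96 − 14677.22 = 8900 m.

8900 m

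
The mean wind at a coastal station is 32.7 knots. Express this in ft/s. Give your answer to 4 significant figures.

55.19 ft/s

1 kt = 1.68781 ft/s, so 32.7 × 1.68781 = 55.19 ft/s.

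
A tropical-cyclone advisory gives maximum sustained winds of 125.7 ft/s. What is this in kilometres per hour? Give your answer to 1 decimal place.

1 ft/s = 1.09728 km/h, so 125.7 × 1.09728 = 137.9 km/h.

137.9 km/h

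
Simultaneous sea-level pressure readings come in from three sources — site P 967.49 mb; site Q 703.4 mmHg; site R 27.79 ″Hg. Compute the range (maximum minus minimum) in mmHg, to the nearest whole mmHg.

22 mmHg

site P: 967.49 mb = 725.68 mmHg.
site R: 27.79 inHg = 705.87 mmHg.
Spread: 725.68 − 703.40 = 22 mmHg.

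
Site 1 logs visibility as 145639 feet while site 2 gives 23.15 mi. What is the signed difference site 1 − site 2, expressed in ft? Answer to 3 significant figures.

23400 ft

site 2: 23.15 SM = 122232.00 ft.
Difference: 145639.00 − 122232.00 = 23400 ft.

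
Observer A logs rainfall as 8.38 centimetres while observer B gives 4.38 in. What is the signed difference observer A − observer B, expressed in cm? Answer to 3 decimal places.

observer B: 4.38 in = 11.12520 cm.
Difference: 8.38000 − 11.12520 = -2.745 cm.

-2.745 cm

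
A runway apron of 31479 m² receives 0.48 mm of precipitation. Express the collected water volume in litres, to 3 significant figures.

15100 litres

1 mm over 1 m² is 1 L, so volume = 0.48 × 31479 = 15109.92 L ≈ 15100 L.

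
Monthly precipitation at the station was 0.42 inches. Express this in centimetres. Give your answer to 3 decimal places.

1.067 cm

1 in = 2.54 cm, so 0.42 × 2.54 = 1.067 cm.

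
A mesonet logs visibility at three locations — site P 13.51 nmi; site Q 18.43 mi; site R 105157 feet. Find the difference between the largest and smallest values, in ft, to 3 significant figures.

23100 ft

site P: 13.51 nmi = 82088.32 ft.
site Q: 18.43 SM = 97310.40 ft.
Spread: 105157.00 − 82088.32 = 23100 ft.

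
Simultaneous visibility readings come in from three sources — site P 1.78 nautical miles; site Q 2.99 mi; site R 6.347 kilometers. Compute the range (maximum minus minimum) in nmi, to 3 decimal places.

1.647 nmi

site Q: 2.99 SM = 2.59824 nmi.
site R: 6.347 km = 3.42711 nmi.
Spread: 3.42711 − 1.78000 = 1.647 nmi.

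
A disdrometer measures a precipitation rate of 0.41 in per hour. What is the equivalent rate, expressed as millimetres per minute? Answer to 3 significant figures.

0.41 in/hour × 25.4 mm/in × 0.0166667 hour/minute = 0.174 mm/minute.

0.174 mm/minute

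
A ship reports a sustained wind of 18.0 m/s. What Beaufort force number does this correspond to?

Beaufort force 8

18.0 m/s lies in the Beaufort 8 band (gale, 17.2–20.7 m/s).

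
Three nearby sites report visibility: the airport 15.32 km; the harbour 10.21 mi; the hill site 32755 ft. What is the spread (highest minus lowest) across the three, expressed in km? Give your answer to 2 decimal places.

the harbour: 10.21 SM = 16.4314 km.
the hill site: 32755 ft = 9.9837 km.
Spread: 16.4314 − 9.9837 = 6.45 km.

6.45 km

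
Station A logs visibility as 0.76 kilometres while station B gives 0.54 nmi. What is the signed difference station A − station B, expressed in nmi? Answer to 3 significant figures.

station A: 0.76 km = 0.41037 nmi.
Difference: 0.41037 − 0.54000 = -0.130 nmi.

-0.130 nmi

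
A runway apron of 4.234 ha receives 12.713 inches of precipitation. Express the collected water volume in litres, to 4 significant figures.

13670000 litres

Depth: 12.713 in × 25.4 = 322.9102 mm.
Area: 4.234 ha = 42340 m².
1 mm over 1 m² is 1 L, so volume = 322.9102 × 42340 = 13672018 L ≈ 13670000 L.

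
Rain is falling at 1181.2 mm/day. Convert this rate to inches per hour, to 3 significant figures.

1181.2 mm/day × 0.0393701 in/mm × 0.0416667 day/hour = 1.94 in/hour.

1.94 in/hour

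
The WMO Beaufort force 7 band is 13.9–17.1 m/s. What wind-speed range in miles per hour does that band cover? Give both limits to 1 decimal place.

13.9–17.1 m/s × 2.237 = 31.1–38.3 mph.

31.1 to 38.3 mph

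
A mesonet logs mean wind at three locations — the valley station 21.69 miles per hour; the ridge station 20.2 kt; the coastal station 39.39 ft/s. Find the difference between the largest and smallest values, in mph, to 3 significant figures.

5.17 mph

the ridge station: 20.2 kt = 23.2457 mph.
the coastal station: 39.39 ft/s = 26.8568 mph.
Spread: 26.8568 − 21.6900 = 5.17 mph.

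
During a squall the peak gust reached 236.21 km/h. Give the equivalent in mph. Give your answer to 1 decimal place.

146.8 mph

1 km/h = 0.621371 mph, so 236.21 × 0.621371 = 146.8 mph.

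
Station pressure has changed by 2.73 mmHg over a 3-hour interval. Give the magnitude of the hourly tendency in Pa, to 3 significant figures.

121 Pa per hour

2.73 mmHg / 3 h × 133.322 Pa/mmHg = 121 Pa/h.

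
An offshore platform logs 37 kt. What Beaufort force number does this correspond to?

Beaufort force 8

37 kt lies in the Beaufort 8 band (gale, 34–40 kt).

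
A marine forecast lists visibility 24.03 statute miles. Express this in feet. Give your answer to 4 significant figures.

126900 ft

1 SM = 5280 ft, so 24.03 × 5280 = 126900 ft.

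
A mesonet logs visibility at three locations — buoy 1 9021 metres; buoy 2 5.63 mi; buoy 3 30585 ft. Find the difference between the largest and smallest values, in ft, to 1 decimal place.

buoy 1: 9021 m = 29596.457 ft.
buoy 2: 5.63 SM = 29726.400 ft.
Spread: 30585.000 − 29596.457 = 988.5 ft.

988.5 ft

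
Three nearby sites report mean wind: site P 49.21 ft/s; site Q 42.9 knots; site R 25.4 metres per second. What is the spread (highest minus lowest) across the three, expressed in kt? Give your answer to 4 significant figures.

20.22 kt

site P: 49.21 ft/s = 29.1561 kt.
site R: 25.4 m/s = 49.3737 kt.
Spread: 49.3737 − 29.1561 = 20.22 kt.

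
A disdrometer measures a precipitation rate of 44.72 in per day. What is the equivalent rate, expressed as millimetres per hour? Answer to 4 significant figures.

47.33 mm/hour

44.72 in/day × 25.4 mm/in × 0.0416667 day/hour = 47.33 mm/hour.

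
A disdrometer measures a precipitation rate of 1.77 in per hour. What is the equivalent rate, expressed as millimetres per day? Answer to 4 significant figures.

1.77 in/hour × 25.4 mm/in × 24 hour/day = 1079 mm/day.

1079 mm/day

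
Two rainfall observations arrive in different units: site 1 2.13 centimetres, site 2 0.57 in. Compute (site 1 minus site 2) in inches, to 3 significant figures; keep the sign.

site 1: 2.13 cm = 0.83858 in.
Difference: 0.83858 − 0.57000 = 0.269 in.

0.269 in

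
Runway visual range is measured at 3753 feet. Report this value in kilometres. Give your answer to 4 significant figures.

1.144 km

1 ft = 0.0003048 km, so 3753 × 0.0003048 = 1.144 km.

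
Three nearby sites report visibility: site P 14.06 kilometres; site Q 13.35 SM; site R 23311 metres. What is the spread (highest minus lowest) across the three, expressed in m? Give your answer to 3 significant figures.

9250 m

site P: 14.06 km = 14060.00 m.
site Q: 13.35 SM = 21484.74 m.
Spread: 23311.00 − 14060.00 = 9250 m.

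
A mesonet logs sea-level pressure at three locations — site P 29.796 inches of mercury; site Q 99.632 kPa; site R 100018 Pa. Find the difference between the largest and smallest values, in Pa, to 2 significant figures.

1300 Pa

site P: 29.796 inHg = 100900.85 Pa.
site Q: 99.632 kPa = 99632.00 Pa.
Spread: 100900.85 − 99632.00 = 1300 Pa.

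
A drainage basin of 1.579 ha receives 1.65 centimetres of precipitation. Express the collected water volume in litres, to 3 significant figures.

Depth: 1.65 cm × 10 = 16.5 mm.
Area: 1.579 ha = 15790 m².
1 mm over 1 m² is 1 L, so volume = 16.5 × 15790 = 260535 L ≈ 261000 L.

261000 litres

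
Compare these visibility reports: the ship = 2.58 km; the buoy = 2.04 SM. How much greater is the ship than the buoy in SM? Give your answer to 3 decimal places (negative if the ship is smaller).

the ship: 2.58 km = 1.60314 SM.
Difference: 1.60314 − 2.04000 = -0.437 SM.

-0.437 SM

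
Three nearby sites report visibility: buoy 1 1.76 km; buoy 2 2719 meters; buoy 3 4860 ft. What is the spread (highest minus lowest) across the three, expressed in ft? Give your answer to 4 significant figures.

buoy 1: 1.76 km = 5774.28 ft.
buoy 2: 2719 m = 8920.60 ft.
Spread: 8920.60 − 4860.00 = 4061 ft.

4061 ft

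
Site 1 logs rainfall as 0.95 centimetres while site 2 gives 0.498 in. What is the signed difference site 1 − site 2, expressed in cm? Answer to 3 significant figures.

-0.315 cm

site 2: 0.498 in = 1.26492 cm.
Difference: 0.95000 − 1.26492 = -0.315 cm.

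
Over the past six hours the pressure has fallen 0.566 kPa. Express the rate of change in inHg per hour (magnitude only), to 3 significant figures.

0.0279 inHg per hour

0.566 kPa / 6 h × 0.2953 inHg/kPa = 0.0279 inHg/h.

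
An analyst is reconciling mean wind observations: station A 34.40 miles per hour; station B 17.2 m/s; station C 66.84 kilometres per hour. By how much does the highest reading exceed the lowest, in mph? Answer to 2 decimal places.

7.13 mph

station B: 17.2 m/s = 38.4753 mph.
station C: 66.84 km/h = 41.5325 mph.
Spread: 41.5325 − 34.4000 = 7.13 mph.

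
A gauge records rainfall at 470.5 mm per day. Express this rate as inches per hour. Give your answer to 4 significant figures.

470.5 mm/day × 0.0393701 in/mm × 0.0416667 day/hour = 0.7718 in/hour.

0.7718 in/hour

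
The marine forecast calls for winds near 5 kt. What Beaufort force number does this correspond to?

5 kt lies in the Beaufort 2 band (light breeze, 4–6 kt).

Beaufort force 2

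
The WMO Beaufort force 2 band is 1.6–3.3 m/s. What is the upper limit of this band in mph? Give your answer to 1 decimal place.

7.4 mph

1.6–3.3 m/s × 2.237 = 3.6–7.4 mph.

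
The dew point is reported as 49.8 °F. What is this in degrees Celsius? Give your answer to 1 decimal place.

9.9 °C

°C = (°F − 32) × 5/9 = (49.8 − 32) / 1.8 = 9.9 °C.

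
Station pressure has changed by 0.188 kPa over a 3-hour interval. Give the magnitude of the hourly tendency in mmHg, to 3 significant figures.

0.188 kPa / 3 h × 7.50062 mmHg/kPa = 0.470 mmHg/h.

0.470 mmHg per hour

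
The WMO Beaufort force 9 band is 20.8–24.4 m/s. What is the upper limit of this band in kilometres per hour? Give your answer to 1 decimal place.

20.8–24.4 m/s × 3.6 = 74.9–87.8 km/h.

87.8 km/h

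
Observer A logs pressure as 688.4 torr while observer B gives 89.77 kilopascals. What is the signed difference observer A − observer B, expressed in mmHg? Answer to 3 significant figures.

observer B: 89.77 kPa = 673.330 mmHg.
Difference: 688.400 − 673.330 = 15.1 mmHg.

15.1 mmHg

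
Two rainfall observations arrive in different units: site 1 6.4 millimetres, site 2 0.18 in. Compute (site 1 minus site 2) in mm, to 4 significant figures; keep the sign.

site 2: 0.18 in = 4.57200 mm.
Difference: 6.40000 − 4.57200 = 1.828 mm.

1.828 mm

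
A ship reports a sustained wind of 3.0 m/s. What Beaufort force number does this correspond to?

Beaufort force 2

3.0 m/s lies in the Beaufort 2 band (light breeze, 1.6–3.3 m/s).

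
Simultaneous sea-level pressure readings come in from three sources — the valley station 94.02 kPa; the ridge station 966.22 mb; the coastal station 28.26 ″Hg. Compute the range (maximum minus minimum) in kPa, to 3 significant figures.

2.60 kPa

the ridge station: 966.22 mb = 96.6220 kPa.
the coastal station: 28.26 inHg = 95.6994 kPa.
Spread: 96.6220 − 94.0200 = 2.60 kPa.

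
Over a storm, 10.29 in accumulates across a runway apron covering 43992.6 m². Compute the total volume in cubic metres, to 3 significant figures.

11500 cubic metres

Depth: 10.29 in × 25.4 = 261.366 mm.
1 mm over 1 m² is 1 L, so volume = 261.366 × 43992.6 = 11498170 L = 11500 m³.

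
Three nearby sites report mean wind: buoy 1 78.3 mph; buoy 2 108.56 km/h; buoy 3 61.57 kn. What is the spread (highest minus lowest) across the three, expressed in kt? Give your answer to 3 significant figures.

buoy 1: 78.3 mph = 68.0408 kt.
buoy 2: 108.56 km/h = 58.6177 kt.
Spread: 68.0408 − 58.6177 = 9.42 kt.

9.42 kt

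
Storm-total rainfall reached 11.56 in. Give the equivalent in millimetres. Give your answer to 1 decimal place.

293.6 mm

1 in = 25.4 mm, so 11.56 × 25.4 = 293.6 mm.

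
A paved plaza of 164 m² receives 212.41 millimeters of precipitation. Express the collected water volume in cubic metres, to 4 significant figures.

34.84 cubic metres

1 mm over 1 m² is 1 L, so volume = 212.41 × 164 = 34835.24 L = 34.84 m³.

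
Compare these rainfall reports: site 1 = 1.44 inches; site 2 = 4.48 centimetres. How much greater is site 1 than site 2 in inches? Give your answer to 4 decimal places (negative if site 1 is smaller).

-0.3238 in

site 2: 4.48 cm = 1.763780 in.
Difference: 1.440000 − 1.763780 = -0.3238 in.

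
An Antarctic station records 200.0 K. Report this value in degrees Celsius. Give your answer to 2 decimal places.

-73.15 °C

°C = 200.0 − 273.15 = -73.15 °C.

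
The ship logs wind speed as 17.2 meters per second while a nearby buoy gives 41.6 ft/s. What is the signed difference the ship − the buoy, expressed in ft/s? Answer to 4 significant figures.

14.83 ft/s

the ship: 17.2 m/s = 56.4304 ft/s.
Difference: 56.4304 − 41.6000 = 14.83 ft/s.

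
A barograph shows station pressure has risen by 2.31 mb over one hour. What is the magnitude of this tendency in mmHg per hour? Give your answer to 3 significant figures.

2.31 mb / 1 h × 0.750062 mmHg/mb = 1.73 mmHg/h.

1.73 mmHg per hour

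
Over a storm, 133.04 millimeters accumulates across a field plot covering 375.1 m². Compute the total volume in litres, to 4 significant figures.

1 mm over 1 m² is 1 L, so volume = 133.04 × 375.1 = 49903.304 L ≈ 49900 L.

49900 litres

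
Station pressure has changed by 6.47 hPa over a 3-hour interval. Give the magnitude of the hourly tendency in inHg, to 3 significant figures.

6.47 hPa / 3 h × 0.02953 inHg/hPa = 0.0637 inHg/h.

0.0637 inHg per hour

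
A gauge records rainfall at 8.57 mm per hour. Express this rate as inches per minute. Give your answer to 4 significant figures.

0.005623 in/minute

8.57 mm/hour × 0.0393701 in/mm × 0.0166667 hour/minute = 0.005623 in/minute.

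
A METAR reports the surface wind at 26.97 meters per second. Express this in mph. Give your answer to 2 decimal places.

1 m/s = 2.23694 mph, so 26.97 × 2.23694 = 60.33 mph.

60.33 mph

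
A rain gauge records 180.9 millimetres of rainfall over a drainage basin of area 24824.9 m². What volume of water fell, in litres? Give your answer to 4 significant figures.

1 mm over 1 m² is 1 L, so volume = 180.9 × 24824.9 = 4490824.4 L ≈ 4491000 L.

4491000 litres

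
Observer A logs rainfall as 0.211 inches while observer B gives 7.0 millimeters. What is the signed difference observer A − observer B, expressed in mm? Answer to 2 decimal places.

observer A: 0.211 in = 5.3594 mm.
Difference: 5.3594 − 7.0000 = -1.64 mm.

-1.64 mm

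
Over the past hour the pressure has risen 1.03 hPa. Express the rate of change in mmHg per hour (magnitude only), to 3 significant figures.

1.03 hPa / 1 h × 0.750062 mmHg/hPa = 0.773 mmHg/h.

0.773 mmHg per hour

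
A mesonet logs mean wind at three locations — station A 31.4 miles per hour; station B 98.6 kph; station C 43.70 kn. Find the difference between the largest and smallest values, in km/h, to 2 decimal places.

48.07 km/h

station A: 31.4 mph = 50.5334 km/h.
station C: 43.70 kt = 80.9324 km/h.
Spread: 98.6000 − 50.5334 = 48.07 km/h.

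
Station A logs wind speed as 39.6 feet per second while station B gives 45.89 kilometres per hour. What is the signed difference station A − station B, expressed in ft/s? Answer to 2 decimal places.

station B: 45.89 km/h = 41.8216 ft/s.
Difference: 39.6000 − 41.8216 = -2.22 ft/s.

-2.22 ft/s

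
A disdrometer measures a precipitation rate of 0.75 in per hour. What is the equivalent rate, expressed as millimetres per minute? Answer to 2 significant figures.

0.32 mm/minute

0.75 in/hour × 25.4 mm/in × 0.0166667 hour/minute = 0.32 mm/minute.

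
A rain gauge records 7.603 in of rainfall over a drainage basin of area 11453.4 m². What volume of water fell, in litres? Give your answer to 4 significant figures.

2212000 litres

Depth: 7.603 in × 25.4 = 193.1162 mm.
1 mm over 1 m² is 1 L, so volume = 193.1162 × 11453.4 = 2211837.1 L ≈ 2212000 L.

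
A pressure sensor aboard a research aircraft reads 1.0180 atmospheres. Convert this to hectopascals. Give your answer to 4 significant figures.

1031 hPa

1 atm = 1013.25 hPa, so 1.0180 × 1013.25 = 1031 hPa.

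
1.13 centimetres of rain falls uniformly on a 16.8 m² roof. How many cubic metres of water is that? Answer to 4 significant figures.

Depth: 1.13 cm × 10 = 11.3 mm.
1 mm over 1 m² is 1 L, so volume = 11.3 × 16.8 = 189.84 L = 0.1898 m³.

0.1898 cubic metres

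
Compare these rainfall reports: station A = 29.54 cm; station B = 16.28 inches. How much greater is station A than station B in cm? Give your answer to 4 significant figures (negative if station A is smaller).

station B: 16.28 in = 41.3512 cm.
Difference: 29.5400 − 41.3512 = -11.81 cm.

-11.81 cm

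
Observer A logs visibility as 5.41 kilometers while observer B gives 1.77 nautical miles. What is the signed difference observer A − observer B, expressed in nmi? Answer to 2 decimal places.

1.15 nmi

observer A: 5.41 km = 2.9212 nmi.
Difference: 2.9212 − 1.7700 = 1.15 nmi.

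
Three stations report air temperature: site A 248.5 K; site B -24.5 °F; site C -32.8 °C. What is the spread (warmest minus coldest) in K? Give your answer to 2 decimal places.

site A: 248.5 K = -24.650 °C.
site B: -24.5 °F = -31.389 °C.
Spread: (-24.650) − (-32.800) = 8.150 °C.

8.15 K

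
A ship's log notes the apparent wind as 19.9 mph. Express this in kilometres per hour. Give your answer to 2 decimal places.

1 mph = 1.60934 km/h, so 19.9 × 1.60934 = 32.03 km/h.

32.03 km/h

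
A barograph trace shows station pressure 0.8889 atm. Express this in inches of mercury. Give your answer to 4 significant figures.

26.60 inHg

1 atm = 29.9213 inHg, so 0.8889 × 29.9213 = 26.60 inHg.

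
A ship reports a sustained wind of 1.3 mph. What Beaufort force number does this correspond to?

1.3 mph = 0.6 m/s, which is Beaufort 1 (light air, 0.3–1.5 m/s).

Beaufort force 1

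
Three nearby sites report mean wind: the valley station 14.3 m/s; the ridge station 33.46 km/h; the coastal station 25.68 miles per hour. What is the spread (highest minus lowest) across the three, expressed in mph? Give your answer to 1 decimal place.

the valley station: 14.3 m/s = 31.988 mph.
the ridge station: 33.46 km/h = 20.791 mph.
Spread: 31.988 − 20.791 = 11.2 mph.

11.2 mph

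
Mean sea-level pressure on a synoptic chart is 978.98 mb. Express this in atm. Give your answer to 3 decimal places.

0.966 atm

1 mb = 0.000986923 atm, so 978.98 × 0.000986923 = 0.966 atm.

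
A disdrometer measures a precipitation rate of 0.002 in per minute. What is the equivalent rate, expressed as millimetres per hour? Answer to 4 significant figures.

0.002 in/minute × 25.4 mm/in × 60 minute/hour = 3.048 mm/hour.

3.048 mm/hour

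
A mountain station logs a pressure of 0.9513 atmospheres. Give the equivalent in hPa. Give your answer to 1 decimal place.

963.9 hPa

1 atm = 1013.25 hPa, so 0.9513 × 1013.25 = 963.9 hPa.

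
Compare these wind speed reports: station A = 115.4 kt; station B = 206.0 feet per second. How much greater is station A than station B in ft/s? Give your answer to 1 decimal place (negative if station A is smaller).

station A: 115.4 kt = 194.773 ft/s.
Difference: 194.773 − 206.000 = -11.2 ft/s.

-11.2 ft/s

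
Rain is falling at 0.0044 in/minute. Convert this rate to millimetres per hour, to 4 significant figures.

0.0044 in/minute × 25.4 mm/in × 60 minute/hour = 6.706 mm/hour.

6.706 mm/hour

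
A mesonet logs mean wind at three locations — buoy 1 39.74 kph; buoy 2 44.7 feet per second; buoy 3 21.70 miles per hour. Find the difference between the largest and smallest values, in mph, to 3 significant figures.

buoy 1: 39.74 km/h = 24.6933 mph.
buoy 2: 44.7 ft/s = 30.4773 mph.
Spread: 30.4773 − 21.7000 = 8.78 mph.

8.78 mph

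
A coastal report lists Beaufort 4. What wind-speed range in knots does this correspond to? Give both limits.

Beaufort 4 (moderate breeze) spans 11–16 knots.

11 to 16 kt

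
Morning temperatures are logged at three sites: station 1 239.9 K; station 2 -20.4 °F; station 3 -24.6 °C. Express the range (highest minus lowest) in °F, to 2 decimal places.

15.57 °F

station 1: 239.9 K = -33.250 °C.
station 2: -20.4 °F = -29.111 °C.
Spread: (-24.600) − (-33.250) = 8.650 °C = 15.57 °F.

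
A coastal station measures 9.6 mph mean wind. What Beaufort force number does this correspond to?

9.6 mph = 4.3 m/s, which is Beaufort 3 (gentle breeze, 3.4–5.4 m/s).

Beaufort force 3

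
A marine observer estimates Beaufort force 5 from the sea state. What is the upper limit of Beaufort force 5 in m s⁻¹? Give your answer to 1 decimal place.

10.7 m/s

Beaufort 5 (fresh breeze) spans 8.0–10.7 m/s.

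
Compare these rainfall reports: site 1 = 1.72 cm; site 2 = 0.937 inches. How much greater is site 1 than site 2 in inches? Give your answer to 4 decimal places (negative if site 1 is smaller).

site 1: 1.72 cm = 0.677165 in.
Difference: 0.677165 − 0.937000 = -0.2598 in.

-0.2598 in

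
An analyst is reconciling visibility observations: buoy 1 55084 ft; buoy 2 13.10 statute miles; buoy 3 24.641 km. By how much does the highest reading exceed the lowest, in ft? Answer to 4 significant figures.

25760 ft

buoy 2: 13.10 SM = 69168.00 ft.
buoy 3: 24.641 km = 80843.18 ft.
Spread: 80843.18 − 55084.00 = 25760 ft.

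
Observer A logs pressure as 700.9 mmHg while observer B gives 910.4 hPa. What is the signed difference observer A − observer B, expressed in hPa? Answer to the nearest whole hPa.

24 hPa

observer A: 700.9 mmHg = 934.46 hPa.
Difference: 934.46 − 910.40 = 24 hPa.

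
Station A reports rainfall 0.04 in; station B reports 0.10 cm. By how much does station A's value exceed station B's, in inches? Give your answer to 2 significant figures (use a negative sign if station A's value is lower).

0.00063 in

station B: 0.10 cm = 0.0393701 in.
Difference: 0.0400000 − 0.0393701 = 0.00063 in.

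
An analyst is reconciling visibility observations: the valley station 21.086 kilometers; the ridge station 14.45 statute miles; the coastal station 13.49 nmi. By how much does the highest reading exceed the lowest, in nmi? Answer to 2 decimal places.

the valley station: 21.086 km = 11.3855 nmi.
the ridge station: 14.45 SM = 12.5567 nmi.
Spread: 13.4900 − 11.3855 = 2.10 nmi.

2.10 nmi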